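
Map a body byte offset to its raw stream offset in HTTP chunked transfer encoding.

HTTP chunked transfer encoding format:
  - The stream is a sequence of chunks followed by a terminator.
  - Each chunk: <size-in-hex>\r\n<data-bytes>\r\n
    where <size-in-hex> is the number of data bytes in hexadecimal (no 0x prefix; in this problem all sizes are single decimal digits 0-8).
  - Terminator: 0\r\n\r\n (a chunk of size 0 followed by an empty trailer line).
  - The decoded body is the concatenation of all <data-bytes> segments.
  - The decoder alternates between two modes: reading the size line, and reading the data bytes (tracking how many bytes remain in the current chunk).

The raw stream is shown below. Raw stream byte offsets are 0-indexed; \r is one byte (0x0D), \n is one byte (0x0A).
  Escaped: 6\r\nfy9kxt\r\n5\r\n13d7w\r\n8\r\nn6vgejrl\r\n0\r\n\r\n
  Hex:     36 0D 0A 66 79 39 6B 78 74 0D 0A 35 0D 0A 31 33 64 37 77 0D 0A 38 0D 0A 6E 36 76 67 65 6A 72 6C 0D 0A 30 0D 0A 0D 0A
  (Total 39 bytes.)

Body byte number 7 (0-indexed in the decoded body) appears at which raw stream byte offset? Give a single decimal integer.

Chunk 1: stream[0..1]='6' size=0x6=6, data at stream[3..9]='fy9kxt' -> body[0..6], body so far='fy9kxt'
Chunk 2: stream[11..12]='5' size=0x5=5, data at stream[14..19]='13d7w' -> body[6..11], body so far='fy9kxt13d7w'
Chunk 3: stream[21..22]='8' size=0x8=8, data at stream[24..32]='n6vgejrl' -> body[11..19], body so far='fy9kxt13d7wn6vgejrl'
Chunk 4: stream[34..35]='0' size=0 (terminator). Final body='fy9kxt13d7wn6vgejrl' (19 bytes)
Body byte 7 at stream offset 15

Answer: 15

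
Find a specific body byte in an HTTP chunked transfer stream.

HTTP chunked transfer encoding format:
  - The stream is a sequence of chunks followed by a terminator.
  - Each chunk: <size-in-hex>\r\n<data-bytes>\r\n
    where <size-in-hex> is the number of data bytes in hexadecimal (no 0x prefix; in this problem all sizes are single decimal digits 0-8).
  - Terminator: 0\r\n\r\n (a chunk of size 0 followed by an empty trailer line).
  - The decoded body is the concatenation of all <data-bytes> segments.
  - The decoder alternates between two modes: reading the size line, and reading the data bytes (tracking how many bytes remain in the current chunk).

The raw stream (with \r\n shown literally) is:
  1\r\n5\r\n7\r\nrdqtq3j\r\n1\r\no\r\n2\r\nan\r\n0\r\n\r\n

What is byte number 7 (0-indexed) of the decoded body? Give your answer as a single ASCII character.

Chunk 1: stream[0..1]='1' size=0x1=1, data at stream[3..4]='5' -> body[0..1], body so far='5'
Chunk 2: stream[6..7]='7' size=0x7=7, data at stream[9..16]='rdqtq3j' -> body[1..8], body so far='5rdqtq3j'
Chunk 3: stream[18..19]='1' size=0x1=1, data at stream[21..22]='o' -> body[8..9], body so far='5rdqtq3jo'
Chunk 4: stream[24..25]='2' size=0x2=2, data at stream[27..29]='an' -> body[9..11], body so far='5rdqtq3joan'
Chunk 5: stream[31..32]='0' size=0 (terminator). Final body='5rdqtq3joan' (11 bytes)
Body byte 7 = 'j'

Answer: j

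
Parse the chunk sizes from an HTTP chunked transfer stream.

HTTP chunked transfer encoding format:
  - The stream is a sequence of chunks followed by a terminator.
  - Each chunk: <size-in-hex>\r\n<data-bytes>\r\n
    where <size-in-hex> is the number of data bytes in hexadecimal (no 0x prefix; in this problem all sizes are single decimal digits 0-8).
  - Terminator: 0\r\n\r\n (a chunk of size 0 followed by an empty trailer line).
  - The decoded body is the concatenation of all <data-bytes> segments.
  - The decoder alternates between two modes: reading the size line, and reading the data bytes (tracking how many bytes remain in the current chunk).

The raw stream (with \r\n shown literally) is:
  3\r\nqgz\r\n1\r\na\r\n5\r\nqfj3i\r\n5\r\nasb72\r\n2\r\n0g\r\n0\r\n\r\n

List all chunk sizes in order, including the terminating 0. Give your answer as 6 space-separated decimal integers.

Answer: 3 1 5 5 2 0

Derivation:
Chunk 1: stream[0..1]='3' size=0x3=3, data at stream[3..6]='qgz' -> body[0..3], body so far='qgz'
Chunk 2: stream[8..9]='1' size=0x1=1, data at stream[11..12]='a' -> body[3..4], body so far='qgza'
Chunk 3: stream[14..15]='5' size=0x5=5, data at stream[17..22]='qfj3i' -> body[4..9], body so far='qgzaqfj3i'
Chunk 4: stream[24..25]='5' size=0x5=5, data at stream[27..32]='asb72' -> body[9..14], body so far='qgzaqfj3iasb72'
Chunk 5: stream[34..35]='2' size=0x2=2, data at stream[37..39]='0g' -> body[14..16], body so far='qgzaqfj3iasb720g'
Chunk 6: stream[41..42]='0' size=0 (terminator). Final body='qgzaqfj3iasb720g' (16 bytes)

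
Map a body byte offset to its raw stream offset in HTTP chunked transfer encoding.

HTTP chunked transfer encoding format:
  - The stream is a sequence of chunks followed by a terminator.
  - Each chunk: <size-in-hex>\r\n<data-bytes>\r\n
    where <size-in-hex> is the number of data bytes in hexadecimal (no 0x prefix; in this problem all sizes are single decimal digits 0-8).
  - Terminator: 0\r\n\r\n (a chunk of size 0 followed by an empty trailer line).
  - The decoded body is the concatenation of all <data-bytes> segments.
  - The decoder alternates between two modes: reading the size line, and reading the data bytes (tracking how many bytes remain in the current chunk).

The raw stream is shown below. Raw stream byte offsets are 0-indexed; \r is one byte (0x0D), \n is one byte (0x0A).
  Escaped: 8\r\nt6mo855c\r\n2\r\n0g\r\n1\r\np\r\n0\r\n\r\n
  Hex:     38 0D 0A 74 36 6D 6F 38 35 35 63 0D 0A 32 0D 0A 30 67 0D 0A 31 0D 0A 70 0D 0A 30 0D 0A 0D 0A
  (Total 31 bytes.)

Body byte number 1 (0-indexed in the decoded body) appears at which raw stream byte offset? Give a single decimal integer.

Chunk 1: stream[0..1]='8' size=0x8=8, data at stream[3..11]='t6mo855c' -> body[0..8], body so far='t6mo855c'
Chunk 2: stream[13..14]='2' size=0x2=2, data at stream[16..18]='0g' -> body[8..10], body so far='t6mo855c0g'
Chunk 3: stream[20..21]='1' size=0x1=1, data at stream[23..24]='p' -> body[10..11], body so far='t6mo855c0gp'
Chunk 4: stream[26..27]='0' size=0 (terminator). Final body='t6mo855c0gp' (11 bytes)
Body byte 1 at stream offset 4

Answer: 4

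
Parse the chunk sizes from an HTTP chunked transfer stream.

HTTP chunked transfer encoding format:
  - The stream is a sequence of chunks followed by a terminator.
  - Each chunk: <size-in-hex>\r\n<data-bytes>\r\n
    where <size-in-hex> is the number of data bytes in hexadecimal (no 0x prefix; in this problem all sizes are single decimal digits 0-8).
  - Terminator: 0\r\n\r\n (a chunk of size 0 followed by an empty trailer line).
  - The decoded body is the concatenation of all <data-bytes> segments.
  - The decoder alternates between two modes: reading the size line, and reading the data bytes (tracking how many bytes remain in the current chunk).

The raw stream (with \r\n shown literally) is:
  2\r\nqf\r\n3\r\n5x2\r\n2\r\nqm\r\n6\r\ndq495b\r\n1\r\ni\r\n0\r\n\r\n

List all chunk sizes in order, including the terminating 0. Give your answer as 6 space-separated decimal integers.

Chunk 1: stream[0..1]='2' size=0x2=2, data at stream[3..5]='qf' -> body[0..2], body so far='qf'
Chunk 2: stream[7..8]='3' size=0x3=3, data at stream[10..13]='5x2' -> body[2..5], body so far='qf5x2'
Chunk 3: stream[15..16]='2' size=0x2=2, data at stream[18..20]='qm' -> body[5..7], body so far='qf5x2qm'
Chunk 4: stream[22..23]='6' size=0x6=6, data at stream[25..31]='dq495b' -> body[7..13], body so far='qf5x2qmdq495b'
Chunk 5: stream[33..34]='1' size=0x1=1, data at stream[36..37]='i' -> body[13..14], body so far='qf5x2qmdq495bi'
Chunk 6: stream[39..40]='0' size=0 (terminator). Final body='qf5x2qmdq495bi' (14 bytes)

Answer: 2 3 2 6 1 0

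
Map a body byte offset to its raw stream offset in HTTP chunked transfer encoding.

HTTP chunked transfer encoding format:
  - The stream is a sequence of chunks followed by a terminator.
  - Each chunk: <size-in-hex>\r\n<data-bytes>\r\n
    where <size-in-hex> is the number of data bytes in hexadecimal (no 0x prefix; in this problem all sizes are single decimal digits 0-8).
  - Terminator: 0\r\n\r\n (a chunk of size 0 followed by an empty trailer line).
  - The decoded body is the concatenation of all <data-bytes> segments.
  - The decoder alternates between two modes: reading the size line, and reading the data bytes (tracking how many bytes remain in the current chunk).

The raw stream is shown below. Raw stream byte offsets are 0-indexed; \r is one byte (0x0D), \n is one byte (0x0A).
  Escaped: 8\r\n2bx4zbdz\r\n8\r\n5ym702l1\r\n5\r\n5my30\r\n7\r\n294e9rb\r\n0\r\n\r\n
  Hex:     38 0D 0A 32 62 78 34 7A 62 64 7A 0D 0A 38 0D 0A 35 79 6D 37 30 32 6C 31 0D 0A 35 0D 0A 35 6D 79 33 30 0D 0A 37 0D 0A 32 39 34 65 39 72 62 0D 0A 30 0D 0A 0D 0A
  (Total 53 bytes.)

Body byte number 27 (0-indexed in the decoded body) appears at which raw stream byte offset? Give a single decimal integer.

Answer: 45

Derivation:
Chunk 1: stream[0..1]='8' size=0x8=8, data at stream[3..11]='2bx4zbdz' -> body[0..8], body so far='2bx4zbdz'
Chunk 2: stream[13..14]='8' size=0x8=8, data at stream[16..24]='5ym702l1' -> body[8..16], body so far='2bx4zbdz5ym702l1'
Chunk 3: stream[26..27]='5' size=0x5=5, data at stream[29..34]='5my30' -> body[16..21], body so far='2bx4zbdz5ym702l15my30'
Chunk 4: stream[36..37]='7' size=0x7=7, data at stream[39..46]='294e9rb' -> body[21..28], body so far='2bx4zbdz5ym702l15my30294e9rb'
Chunk 5: stream[48..49]='0' size=0 (terminator). Final body='2bx4zbdz5ym702l15my30294e9rb' (28 bytes)
Body byte 27 at stream offset 45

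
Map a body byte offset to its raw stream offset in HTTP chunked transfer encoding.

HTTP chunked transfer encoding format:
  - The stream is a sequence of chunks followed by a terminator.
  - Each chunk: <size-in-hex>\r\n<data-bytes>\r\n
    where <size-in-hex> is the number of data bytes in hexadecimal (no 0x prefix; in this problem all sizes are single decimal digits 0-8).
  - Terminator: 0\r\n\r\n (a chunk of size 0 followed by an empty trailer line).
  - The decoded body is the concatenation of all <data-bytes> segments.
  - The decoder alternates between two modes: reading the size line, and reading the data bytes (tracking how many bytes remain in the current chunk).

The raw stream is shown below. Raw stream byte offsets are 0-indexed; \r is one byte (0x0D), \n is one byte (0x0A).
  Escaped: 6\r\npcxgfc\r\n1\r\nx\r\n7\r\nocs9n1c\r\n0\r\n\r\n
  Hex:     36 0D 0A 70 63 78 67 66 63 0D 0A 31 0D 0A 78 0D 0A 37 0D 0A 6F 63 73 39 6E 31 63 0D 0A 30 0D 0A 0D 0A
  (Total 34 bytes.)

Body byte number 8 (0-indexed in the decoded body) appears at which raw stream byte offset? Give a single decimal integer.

Chunk 1: stream[0..1]='6' size=0x6=6, data at stream[3..9]='pcxgfc' -> body[0..6], body so far='pcxgfc'
Chunk 2: stream[11..12]='1' size=0x1=1, data at stream[14..15]='x' -> body[6..7], body so far='pcxgfcx'
Chunk 3: stream[17..18]='7' size=0x7=7, data at stream[20..27]='ocs9n1c' -> body[7..14], body so far='pcxgfcxocs9n1c'
Chunk 4: stream[29..30]='0' size=0 (terminator). Final body='pcxgfcxocs9n1c' (14 bytes)
Body byte 8 at stream offset 21

Answer: 21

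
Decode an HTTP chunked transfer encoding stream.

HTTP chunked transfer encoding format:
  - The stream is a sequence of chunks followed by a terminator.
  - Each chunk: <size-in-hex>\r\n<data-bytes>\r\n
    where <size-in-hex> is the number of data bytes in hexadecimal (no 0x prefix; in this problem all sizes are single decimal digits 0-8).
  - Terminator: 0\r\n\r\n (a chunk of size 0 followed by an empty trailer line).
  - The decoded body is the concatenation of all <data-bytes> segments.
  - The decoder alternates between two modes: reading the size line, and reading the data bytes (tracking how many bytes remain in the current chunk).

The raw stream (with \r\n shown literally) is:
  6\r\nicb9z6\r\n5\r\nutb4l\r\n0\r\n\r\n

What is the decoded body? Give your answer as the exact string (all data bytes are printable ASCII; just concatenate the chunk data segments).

Answer: icb9z6utb4l

Derivation:
Chunk 1: stream[0..1]='6' size=0x6=6, data at stream[3..9]='icb9z6' -> body[0..6], body so far='icb9z6'
Chunk 2: stream[11..12]='5' size=0x5=5, data at stream[14..19]='utb4l' -> body[6..11], body so far='icb9z6utb4l'
Chunk 3: stream[21..22]='0' size=0 (terminator). Final body='icb9z6utb4l' (11 bytes)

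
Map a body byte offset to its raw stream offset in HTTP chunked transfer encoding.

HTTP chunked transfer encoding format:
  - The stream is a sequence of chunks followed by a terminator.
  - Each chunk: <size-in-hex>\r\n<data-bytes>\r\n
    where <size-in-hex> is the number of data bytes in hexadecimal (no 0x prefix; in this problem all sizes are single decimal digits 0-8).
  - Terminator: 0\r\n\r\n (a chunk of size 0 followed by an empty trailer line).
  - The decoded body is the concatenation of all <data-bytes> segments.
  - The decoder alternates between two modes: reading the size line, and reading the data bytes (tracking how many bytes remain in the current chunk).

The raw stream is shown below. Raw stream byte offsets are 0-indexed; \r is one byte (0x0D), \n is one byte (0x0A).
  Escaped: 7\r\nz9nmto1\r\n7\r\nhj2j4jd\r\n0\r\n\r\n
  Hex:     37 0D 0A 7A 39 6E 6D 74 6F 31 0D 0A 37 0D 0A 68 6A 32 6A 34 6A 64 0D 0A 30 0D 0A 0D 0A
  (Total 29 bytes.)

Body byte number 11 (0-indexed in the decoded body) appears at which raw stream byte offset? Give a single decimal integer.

Chunk 1: stream[0..1]='7' size=0x7=7, data at stream[3..10]='z9nmto1' -> body[0..7], body so far='z9nmto1'
Chunk 2: stream[12..13]='7' size=0x7=7, data at stream[15..22]='hj2j4jd' -> body[7..14], body so far='z9nmto1hj2j4jd'
Chunk 3: stream[24..25]='0' size=0 (terminator). Final body='z9nmto1hj2j4jd' (14 bytes)
Body byte 11 at stream offset 19

Answer: 19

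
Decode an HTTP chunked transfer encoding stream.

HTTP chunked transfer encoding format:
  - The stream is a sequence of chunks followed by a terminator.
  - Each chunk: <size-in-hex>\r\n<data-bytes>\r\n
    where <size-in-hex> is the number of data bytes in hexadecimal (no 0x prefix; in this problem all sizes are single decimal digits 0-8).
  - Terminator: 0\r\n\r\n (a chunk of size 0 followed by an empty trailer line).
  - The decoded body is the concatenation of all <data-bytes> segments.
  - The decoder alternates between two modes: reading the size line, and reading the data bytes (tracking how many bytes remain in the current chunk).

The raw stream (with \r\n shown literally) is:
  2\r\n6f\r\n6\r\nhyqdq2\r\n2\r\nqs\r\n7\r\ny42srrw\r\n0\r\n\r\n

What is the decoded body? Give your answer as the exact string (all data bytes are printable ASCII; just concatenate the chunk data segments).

Answer: 6fhyqdq2qsy42srrw

Derivation:
Chunk 1: stream[0..1]='2' size=0x2=2, data at stream[3..5]='6f' -> body[0..2], body so far='6f'
Chunk 2: stream[7..8]='6' size=0x6=6, data at stream[10..16]='hyqdq2' -> body[2..8], body so far='6fhyqdq2'
Chunk 3: stream[18..19]='2' size=0x2=2, data at stream[21..23]='qs' -> body[8..10], body so far='6fhyqdq2qs'
Chunk 4: stream[25..26]='7' size=0x7=7, data at stream[28..35]='y42srrw' -> body[10..17], body so far='6fhyqdq2qsy42srrw'
Chunk 5: stream[37..38]='0' size=0 (terminator). Final body='6fhyqdq2qsy42srrw' (17 bytes)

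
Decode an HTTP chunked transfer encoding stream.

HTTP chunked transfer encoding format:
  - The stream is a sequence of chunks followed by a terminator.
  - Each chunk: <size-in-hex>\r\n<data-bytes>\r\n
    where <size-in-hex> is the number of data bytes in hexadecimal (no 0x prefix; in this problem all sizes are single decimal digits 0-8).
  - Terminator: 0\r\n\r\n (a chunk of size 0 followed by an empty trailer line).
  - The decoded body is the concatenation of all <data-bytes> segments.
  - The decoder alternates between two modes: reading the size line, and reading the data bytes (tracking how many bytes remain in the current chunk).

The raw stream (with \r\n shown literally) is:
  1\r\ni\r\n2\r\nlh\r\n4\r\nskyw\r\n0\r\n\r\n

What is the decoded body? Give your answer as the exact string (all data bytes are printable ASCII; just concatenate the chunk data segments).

Chunk 1: stream[0..1]='1' size=0x1=1, data at stream[3..4]='i' -> body[0..1], body so far='i'
Chunk 2: stream[6..7]='2' size=0x2=2, data at stream[9..11]='lh' -> body[1..3], body so far='ilh'
Chunk 3: stream[13..14]='4' size=0x4=4, data at stream[16..20]='skyw' -> body[3..7], body so far='ilhskyw'
Chunk 4: stream[22..23]='0' size=0 (terminator). Final body='ilhskyw' (7 bytes)

Answer: ilhskyw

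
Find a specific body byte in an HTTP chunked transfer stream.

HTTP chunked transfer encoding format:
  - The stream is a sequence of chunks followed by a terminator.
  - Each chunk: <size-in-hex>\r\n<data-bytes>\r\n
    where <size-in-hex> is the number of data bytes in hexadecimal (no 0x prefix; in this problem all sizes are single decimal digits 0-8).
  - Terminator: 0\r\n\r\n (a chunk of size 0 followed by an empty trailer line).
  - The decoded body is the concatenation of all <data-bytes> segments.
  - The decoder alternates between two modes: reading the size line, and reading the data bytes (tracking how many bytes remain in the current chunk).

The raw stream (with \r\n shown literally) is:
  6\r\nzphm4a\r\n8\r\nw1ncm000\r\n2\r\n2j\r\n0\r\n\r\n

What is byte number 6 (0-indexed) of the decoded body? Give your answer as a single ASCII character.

Answer: w

Derivation:
Chunk 1: stream[0..1]='6' size=0x6=6, data at stream[3..9]='zphm4a' -> body[0..6], body so far='zphm4a'
Chunk 2: stream[11..12]='8' size=0x8=8, data at stream[14..22]='w1ncm000' -> body[6..14], body so far='zphm4aw1ncm000'
Chunk 3: stream[24..25]='2' size=0x2=2, data at stream[27..29]='2j' -> body[14..16], body so far='zphm4aw1ncm0002j'
Chunk 4: stream[31..32]='0' size=0 (terminator). Final body='zphm4aw1ncm0002j' (16 bytes)
Body byte 6 = 'w'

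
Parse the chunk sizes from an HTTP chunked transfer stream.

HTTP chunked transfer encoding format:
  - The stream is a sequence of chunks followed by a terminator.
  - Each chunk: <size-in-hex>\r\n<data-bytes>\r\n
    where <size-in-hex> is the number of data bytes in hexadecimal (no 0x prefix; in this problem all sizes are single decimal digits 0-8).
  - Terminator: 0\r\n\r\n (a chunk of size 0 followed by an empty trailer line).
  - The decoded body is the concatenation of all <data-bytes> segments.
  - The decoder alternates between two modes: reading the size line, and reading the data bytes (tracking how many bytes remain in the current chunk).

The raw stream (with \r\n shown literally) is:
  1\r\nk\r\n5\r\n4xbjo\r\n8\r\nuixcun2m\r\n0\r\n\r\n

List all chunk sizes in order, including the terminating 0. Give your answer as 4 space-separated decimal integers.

Chunk 1: stream[0..1]='1' size=0x1=1, data at stream[3..4]='k' -> body[0..1], body so far='k'
Chunk 2: stream[6..7]='5' size=0x5=5, data at stream[9..14]='4xbjo' -> body[1..6], body so far='k4xbjo'
Chunk 3: stream[16..17]='8' size=0x8=8, data at stream[19..27]='uixcun2m' -> body[6..14], body so far='k4xbjouixcun2m'
Chunk 4: stream[29..30]='0' size=0 (terminator). Final body='k4xbjouixcun2m' (14 bytes)

Answer: 1 5 8 0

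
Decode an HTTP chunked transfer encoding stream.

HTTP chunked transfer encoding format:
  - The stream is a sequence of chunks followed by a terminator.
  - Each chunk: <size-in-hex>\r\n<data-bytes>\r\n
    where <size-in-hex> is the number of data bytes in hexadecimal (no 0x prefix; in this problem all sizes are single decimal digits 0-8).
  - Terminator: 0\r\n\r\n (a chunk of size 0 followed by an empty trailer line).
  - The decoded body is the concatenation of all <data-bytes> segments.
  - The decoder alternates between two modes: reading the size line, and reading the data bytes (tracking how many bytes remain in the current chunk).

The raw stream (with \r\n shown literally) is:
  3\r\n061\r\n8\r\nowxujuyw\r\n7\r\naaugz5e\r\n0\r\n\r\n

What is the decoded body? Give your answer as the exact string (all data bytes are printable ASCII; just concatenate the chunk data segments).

Answer: 061owxujuywaaugz5e

Derivation:
Chunk 1: stream[0..1]='3' size=0x3=3, data at stream[3..6]='061' -> body[0..3], body so far='061'
Chunk 2: stream[8..9]='8' size=0x8=8, data at stream[11..19]='owxujuyw' -> body[3..11], body so far='061owxujuyw'
Chunk 3: stream[21..22]='7' size=0x7=7, data at stream[24..31]='aaugz5e' -> body[11..18], body so far='061owxujuywaaugz5e'
Chunk 4: stream[33..34]='0' size=0 (terminator). Final body='061owxujuywaaugz5e' (18 bytes)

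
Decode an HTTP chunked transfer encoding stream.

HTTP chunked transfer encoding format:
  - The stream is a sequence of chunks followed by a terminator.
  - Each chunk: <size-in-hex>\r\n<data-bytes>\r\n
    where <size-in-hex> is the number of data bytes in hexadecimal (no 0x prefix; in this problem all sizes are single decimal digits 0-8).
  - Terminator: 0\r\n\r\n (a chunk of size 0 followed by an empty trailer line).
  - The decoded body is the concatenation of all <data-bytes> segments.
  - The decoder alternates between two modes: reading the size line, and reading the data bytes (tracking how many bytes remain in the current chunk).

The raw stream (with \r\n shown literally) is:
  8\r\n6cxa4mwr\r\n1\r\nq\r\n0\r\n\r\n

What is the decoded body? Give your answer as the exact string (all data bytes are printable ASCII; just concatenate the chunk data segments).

Answer: 6cxa4mwrq

Derivation:
Chunk 1: stream[0..1]='8' size=0x8=8, data at stream[3..11]='6cxa4mwr' -> body[0..8], body so far='6cxa4mwr'
Chunk 2: stream[13..14]='1' size=0x1=1, data at stream[16..17]='q' -> body[8..9], body so far='6cxa4mwrq'
Chunk 3: stream[19..20]='0' size=0 (terminator). Final body='6cxa4mwrq' (9 bytes)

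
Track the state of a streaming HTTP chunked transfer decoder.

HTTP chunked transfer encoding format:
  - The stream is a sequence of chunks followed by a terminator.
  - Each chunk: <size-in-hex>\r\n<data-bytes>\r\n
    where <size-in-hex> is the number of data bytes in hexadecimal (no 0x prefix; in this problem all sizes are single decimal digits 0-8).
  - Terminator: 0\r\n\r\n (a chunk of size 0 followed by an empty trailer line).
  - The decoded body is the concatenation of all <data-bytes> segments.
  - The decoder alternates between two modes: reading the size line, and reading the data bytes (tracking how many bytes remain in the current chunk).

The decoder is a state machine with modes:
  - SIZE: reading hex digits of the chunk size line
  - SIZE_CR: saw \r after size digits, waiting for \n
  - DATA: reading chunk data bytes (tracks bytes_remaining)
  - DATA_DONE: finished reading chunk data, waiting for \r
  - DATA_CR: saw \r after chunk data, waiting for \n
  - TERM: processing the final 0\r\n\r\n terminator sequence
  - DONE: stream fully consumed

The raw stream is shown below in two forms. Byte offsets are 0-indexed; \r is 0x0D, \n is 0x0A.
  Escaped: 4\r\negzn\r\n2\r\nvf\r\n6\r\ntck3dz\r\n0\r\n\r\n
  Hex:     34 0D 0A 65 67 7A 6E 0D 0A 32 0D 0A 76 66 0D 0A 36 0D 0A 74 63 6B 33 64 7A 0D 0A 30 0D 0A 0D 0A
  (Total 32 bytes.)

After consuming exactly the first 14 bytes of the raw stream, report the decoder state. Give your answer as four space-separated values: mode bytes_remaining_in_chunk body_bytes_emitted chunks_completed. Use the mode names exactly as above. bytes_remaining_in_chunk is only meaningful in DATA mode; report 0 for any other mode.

Byte 0 = '4': mode=SIZE remaining=0 emitted=0 chunks_done=0
Byte 1 = 0x0D: mode=SIZE_CR remaining=0 emitted=0 chunks_done=0
Byte 2 = 0x0A: mode=DATA remaining=4 emitted=0 chunks_done=0
Byte 3 = 'e': mode=DATA remaining=3 emitted=1 chunks_done=0
Byte 4 = 'g': mode=DATA remaining=2 emitted=2 chunks_done=0
Byte 5 = 'z': mode=DATA remaining=1 emitted=3 chunks_done=0
Byte 6 = 'n': mode=DATA_DONE remaining=0 emitted=4 chunks_done=0
Byte 7 = 0x0D: mode=DATA_CR remaining=0 emitted=4 chunks_done=0
Byte 8 = 0x0A: mode=SIZE remaining=0 emitted=4 chunks_done=1
Byte 9 = '2': mode=SIZE remaining=0 emitted=4 chunks_done=1
Byte 10 = 0x0D: mode=SIZE_CR remaining=0 emitted=4 chunks_done=1
Byte 11 = 0x0A: mode=DATA remaining=2 emitted=4 chunks_done=1
Byte 12 = 'v': mode=DATA remaining=1 emitted=5 chunks_done=1
Byte 13 = 'f': mode=DATA_DONE remaining=0 emitted=6 chunks_done=1

Answer: DATA_DONE 0 6 1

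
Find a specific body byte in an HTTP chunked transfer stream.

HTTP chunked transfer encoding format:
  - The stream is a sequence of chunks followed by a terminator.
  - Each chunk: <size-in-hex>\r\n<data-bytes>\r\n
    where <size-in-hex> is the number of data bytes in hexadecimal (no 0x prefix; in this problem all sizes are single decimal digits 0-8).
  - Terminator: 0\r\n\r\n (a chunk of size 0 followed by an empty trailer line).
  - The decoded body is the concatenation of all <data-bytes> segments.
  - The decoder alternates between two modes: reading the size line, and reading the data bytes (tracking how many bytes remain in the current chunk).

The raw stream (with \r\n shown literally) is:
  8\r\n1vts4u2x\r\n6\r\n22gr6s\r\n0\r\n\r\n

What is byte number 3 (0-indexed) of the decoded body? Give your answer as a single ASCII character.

Chunk 1: stream[0..1]='8' size=0x8=8, data at stream[3..11]='1vts4u2x' -> body[0..8], body so far='1vts4u2x'
Chunk 2: stream[13..14]='6' size=0x6=6, data at stream[16..22]='22gr6s' -> body[8..14], body so far='1vts4u2x22gr6s'
Chunk 3: stream[24..25]='0' size=0 (terminator). Final body='1vts4u2x22gr6s' (14 bytes)
Body byte 3 = 's'

Answer: s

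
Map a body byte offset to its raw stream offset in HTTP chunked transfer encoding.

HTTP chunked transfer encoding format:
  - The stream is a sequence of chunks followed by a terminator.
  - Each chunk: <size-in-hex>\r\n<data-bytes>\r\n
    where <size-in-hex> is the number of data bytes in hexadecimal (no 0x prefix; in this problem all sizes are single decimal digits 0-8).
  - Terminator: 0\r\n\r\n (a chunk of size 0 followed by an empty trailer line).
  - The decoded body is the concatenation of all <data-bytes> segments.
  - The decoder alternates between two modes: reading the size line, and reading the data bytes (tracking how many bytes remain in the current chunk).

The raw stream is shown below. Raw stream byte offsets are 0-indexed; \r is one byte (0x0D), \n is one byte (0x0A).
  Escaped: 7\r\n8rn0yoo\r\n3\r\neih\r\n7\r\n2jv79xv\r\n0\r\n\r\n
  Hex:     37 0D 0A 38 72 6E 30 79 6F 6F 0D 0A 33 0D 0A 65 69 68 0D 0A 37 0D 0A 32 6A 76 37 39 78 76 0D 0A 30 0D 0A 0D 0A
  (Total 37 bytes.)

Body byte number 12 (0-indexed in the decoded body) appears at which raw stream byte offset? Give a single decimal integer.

Answer: 25

Derivation:
Chunk 1: stream[0..1]='7' size=0x7=7, data at stream[3..10]='8rn0yoo' -> body[0..7], body so far='8rn0yoo'
Chunk 2: stream[12..13]='3' size=0x3=3, data at stream[15..18]='eih' -> body[7..10], body so far='8rn0yooeih'
Chunk 3: stream[20..21]='7' size=0x7=7, data at stream[23..30]='2jv79xv' -> body[10..17], body so far='8rn0yooeih2jv79xv'
Chunk 4: stream[32..33]='0' size=0 (terminator). Final body='8rn0yooeih2jv79xv' (17 bytes)
Body byte 12 at stream offset 25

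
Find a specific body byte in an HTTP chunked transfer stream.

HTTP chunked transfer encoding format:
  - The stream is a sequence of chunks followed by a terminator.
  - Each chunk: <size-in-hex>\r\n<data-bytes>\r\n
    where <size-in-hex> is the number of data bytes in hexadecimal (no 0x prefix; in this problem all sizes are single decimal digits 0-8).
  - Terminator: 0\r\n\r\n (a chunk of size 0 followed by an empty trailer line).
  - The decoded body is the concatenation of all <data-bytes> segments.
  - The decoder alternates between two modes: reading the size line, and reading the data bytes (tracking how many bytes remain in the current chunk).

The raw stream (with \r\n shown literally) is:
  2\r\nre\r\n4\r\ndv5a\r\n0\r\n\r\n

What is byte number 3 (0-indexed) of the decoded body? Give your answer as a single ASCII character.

Chunk 1: stream[0..1]='2' size=0x2=2, data at stream[3..5]='re' -> body[0..2], body so far='re'
Chunk 2: stream[7..8]='4' size=0x4=4, data at stream[10..14]='dv5a' -> body[2..6], body so far='redv5a'
Chunk 3: stream[16..17]='0' size=0 (terminator). Final body='redv5a' (6 bytes)
Body byte 3 = 'v'

Answer: v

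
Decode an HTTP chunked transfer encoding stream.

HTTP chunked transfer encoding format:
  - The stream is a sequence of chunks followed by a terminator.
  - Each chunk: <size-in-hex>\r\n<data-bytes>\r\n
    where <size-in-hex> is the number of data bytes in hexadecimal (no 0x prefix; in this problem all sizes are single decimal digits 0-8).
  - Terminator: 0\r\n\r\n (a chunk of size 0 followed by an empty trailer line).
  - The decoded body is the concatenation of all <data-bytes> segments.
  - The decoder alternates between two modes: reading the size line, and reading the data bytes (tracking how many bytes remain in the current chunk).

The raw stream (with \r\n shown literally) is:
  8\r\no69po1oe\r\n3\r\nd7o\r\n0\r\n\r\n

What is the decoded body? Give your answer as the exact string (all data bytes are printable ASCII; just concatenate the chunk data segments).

Answer: o69po1oed7o

Derivation:
Chunk 1: stream[0..1]='8' size=0x8=8, data at stream[3..11]='o69po1oe' -> body[0..8], body so far='o69po1oe'
Chunk 2: stream[13..14]='3' size=0x3=3, data at stream[16..19]='d7o' -> body[8..11], body so far='o69po1oed7o'
Chunk 3: stream[21..22]='0' size=0 (terminator). Final body='o69po1oed7o' (11 bytes)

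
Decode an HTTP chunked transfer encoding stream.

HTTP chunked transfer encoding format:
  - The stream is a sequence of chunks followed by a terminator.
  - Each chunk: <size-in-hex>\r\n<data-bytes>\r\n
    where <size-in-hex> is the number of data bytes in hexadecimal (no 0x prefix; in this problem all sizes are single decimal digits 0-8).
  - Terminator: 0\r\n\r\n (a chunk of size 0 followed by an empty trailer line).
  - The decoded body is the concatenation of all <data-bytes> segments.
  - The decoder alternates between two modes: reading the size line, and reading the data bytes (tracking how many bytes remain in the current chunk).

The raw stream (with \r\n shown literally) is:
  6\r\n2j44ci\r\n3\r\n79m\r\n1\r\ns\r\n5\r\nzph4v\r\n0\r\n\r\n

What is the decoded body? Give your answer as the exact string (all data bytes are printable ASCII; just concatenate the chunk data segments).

Chunk 1: stream[0..1]='6' size=0x6=6, data at stream[3..9]='2j44ci' -> body[0..6], body so far='2j44ci'
Chunk 2: stream[11..12]='3' size=0x3=3, data at stream[14..17]='79m' -> body[6..9], body so far='2j44ci79m'
Chunk 3: stream[19..20]='1' size=0x1=1, data at stream[22..23]='s' -> body[9..10], body so far='2j44ci79ms'
Chunk 4: stream[25..26]='5' size=0x5=5, data at stream[28..33]='zph4v' -> body[10..15], body so far='2j44ci79mszph4v'
Chunk 5: stream[35..36]='0' size=0 (terminator). Final body='2j44ci79mszph4v' (15 bytes)

Answer: 2j44ci79mszph4v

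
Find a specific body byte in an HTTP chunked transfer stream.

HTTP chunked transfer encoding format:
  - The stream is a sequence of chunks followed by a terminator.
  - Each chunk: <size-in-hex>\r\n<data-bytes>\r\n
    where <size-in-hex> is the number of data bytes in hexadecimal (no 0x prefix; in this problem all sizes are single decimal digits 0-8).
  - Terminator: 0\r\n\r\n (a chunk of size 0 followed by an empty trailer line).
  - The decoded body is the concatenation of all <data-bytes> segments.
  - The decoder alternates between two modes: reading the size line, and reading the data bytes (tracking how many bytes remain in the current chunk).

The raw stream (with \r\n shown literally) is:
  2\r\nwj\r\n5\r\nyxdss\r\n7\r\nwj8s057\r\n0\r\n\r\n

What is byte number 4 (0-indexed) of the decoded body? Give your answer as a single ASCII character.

Chunk 1: stream[0..1]='2' size=0x2=2, data at stream[3..5]='wj' -> body[0..2], body so far='wj'
Chunk 2: stream[7..8]='5' size=0x5=5, data at stream[10..15]='yxdss' -> body[2..7], body so far='wjyxdss'
Chunk 3: stream[17..18]='7' size=0x7=7, data at stream[20..27]='wj8s057' -> body[7..14], body so far='wjyxdsswj8s057'
Chunk 4: stream[29..30]='0' size=0 (terminator). Final body='wjyxdsswj8s057' (14 bytes)
Body byte 4 = 'd'

Answer: d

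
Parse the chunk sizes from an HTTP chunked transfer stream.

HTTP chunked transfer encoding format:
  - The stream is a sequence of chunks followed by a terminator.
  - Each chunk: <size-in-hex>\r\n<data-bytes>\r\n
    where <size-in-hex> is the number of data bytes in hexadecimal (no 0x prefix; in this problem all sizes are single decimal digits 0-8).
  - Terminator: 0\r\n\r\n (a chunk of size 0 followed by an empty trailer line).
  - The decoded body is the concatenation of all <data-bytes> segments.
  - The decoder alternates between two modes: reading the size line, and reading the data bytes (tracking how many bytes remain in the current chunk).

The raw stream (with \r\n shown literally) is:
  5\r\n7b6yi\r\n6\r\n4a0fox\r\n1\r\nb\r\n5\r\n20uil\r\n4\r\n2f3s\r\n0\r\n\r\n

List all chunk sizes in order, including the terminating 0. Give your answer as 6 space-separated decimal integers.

Answer: 5 6 1 5 4 0

Derivation:
Chunk 1: stream[0..1]='5' size=0x5=5, data at stream[3..8]='7b6yi' -> body[0..5], body so far='7b6yi'
Chunk 2: stream[10..11]='6' size=0x6=6, data at stream[13..19]='4a0fox' -> body[5..11], body so far='7b6yi4a0fox'
Chunk 3: stream[21..22]='1' size=0x1=1, data at stream[24..25]='b' -> body[11..12], body so far='7b6yi4a0foxb'
Chunk 4: stream[27..28]='5' size=0x5=5, data at stream[30..35]='20uil' -> body[12..17], body so far='7b6yi4a0foxb20uil'
Chunk 5: stream[37..38]='4' size=0x4=4, data at stream[40..44]='2f3s' -> body[17..21], body so far='7b6yi4a0foxb20uil2f3s'
Chunk 6: stream[46..47]='0' size=0 (terminator). Final body='7b6yi4a0foxb20uil2f3s' (21 bytes)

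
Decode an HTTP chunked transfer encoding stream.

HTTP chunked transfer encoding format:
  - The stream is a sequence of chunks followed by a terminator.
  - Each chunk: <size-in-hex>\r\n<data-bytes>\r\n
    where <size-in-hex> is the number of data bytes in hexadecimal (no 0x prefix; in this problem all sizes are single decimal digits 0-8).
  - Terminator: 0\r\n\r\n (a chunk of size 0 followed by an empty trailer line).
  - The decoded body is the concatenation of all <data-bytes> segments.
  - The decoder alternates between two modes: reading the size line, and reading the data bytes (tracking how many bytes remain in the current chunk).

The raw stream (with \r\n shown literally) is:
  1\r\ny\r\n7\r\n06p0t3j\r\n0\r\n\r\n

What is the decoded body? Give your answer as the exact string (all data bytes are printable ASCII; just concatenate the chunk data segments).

Chunk 1: stream[0..1]='1' size=0x1=1, data at stream[3..4]='y' -> body[0..1], body so far='y'
Chunk 2: stream[6..7]='7' size=0x7=7, data at stream[9..16]='06p0t3j' -> body[1..8], body so far='y06p0t3j'
Chunk 3: stream[18..19]='0' size=0 (terminator). Final body='y06p0t3j' (8 bytes)

Answer: y06p0t3j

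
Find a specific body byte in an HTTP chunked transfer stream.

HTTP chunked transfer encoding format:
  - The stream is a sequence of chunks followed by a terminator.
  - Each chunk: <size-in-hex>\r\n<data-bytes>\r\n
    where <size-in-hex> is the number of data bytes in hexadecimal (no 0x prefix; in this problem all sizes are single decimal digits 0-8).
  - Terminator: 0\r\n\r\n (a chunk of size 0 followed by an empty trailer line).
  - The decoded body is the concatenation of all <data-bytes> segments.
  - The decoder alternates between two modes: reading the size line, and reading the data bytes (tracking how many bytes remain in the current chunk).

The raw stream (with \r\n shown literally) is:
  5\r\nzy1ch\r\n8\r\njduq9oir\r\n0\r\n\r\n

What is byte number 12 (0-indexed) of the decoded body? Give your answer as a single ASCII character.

Chunk 1: stream[0..1]='5' size=0x5=5, data at stream[3..8]='zy1ch' -> body[0..5], body so far='zy1ch'
Chunk 2: stream[10..11]='8' size=0x8=8, data at stream[13..21]='jduq9oir' -> body[5..13], body so far='zy1chjduq9oir'
Chunk 3: stream[23..24]='0' size=0 (terminator). Final body='zy1chjduq9oir' (13 bytes)
Body byte 12 = 'r'

Answer: r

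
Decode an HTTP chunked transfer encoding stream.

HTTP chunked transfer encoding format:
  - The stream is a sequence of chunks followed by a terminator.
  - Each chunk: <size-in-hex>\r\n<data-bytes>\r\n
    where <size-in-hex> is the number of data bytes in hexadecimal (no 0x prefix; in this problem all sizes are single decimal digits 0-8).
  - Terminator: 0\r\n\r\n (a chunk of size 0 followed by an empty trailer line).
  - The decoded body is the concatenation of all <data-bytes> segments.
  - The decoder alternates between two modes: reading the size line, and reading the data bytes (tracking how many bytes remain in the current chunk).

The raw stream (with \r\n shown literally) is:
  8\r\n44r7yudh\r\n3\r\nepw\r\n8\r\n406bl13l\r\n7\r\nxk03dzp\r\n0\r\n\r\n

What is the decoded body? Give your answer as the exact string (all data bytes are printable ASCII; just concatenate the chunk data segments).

Chunk 1: stream[0..1]='8' size=0x8=8, data at stream[3..11]='44r7yudh' -> body[0..8], body so far='44r7yudh'
Chunk 2: stream[13..14]='3' size=0x3=3, data at stream[16..19]='epw' -> body[8..11], body so far='44r7yudhepw'
Chunk 3: stream[21..22]='8' size=0x8=8, data at stream[24..32]='406bl13l' -> body[11..19], body so far='44r7yudhepw406bl13l'
Chunk 4: stream[34..35]='7' size=0x7=7, data at stream[37..44]='xk03dzp' -> body[19..26], body so far='44r7yudhepw406bl13lxk03dzp'
Chunk 5: stream[46..47]='0' size=0 (terminator). Final body='44r7yudhepw406bl13lxk03dzp' (26 bytes)

Answer: 44r7yudhepw406bl13lxk03dzp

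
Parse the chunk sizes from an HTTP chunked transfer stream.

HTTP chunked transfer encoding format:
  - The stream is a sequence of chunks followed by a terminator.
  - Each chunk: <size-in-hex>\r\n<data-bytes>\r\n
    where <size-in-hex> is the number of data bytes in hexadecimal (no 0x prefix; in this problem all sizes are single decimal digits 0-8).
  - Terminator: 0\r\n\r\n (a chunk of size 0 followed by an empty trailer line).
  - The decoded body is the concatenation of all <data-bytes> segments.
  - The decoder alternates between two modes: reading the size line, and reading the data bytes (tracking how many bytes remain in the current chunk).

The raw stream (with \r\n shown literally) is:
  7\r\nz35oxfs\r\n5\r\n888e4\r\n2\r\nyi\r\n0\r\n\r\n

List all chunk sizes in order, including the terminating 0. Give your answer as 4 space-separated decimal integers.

Answer: 7 5 2 0

Derivation:
Chunk 1: stream[0..1]='7' size=0x7=7, data at stream[3..10]='z35oxfs' -> body[0..7], body so far='z35oxfs'
Chunk 2: stream[12..13]='5' size=0x5=5, data at stream[15..20]='888e4' -> body[7..12], body so far='z35oxfs888e4'
Chunk 3: stream[22..23]='2' size=0x2=2, data at stream[25..27]='yi' -> body[12..14], body so far='z35oxfs888e4yi'
Chunk 4: stream[29..30]='0' size=0 (terminator). Final body='z35oxfs888e4yi' (14 bytes)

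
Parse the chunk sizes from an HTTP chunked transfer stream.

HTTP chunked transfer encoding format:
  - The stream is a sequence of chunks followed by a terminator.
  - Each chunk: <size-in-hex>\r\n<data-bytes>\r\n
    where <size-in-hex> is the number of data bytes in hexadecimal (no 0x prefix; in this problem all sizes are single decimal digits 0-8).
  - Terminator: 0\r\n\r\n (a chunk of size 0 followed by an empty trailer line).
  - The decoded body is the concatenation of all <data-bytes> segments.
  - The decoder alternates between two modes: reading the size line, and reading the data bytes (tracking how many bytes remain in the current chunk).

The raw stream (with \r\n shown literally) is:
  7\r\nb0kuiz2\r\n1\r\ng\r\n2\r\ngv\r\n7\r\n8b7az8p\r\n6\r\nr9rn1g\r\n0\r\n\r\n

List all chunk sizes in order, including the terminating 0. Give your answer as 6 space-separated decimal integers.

Chunk 1: stream[0..1]='7' size=0x7=7, data at stream[3..10]='b0kuiz2' -> body[0..7], body so far='b0kuiz2'
Chunk 2: stream[12..13]='1' size=0x1=1, data at stream[15..16]='g' -> body[7..8], body so far='b0kuiz2g'
Chunk 3: stream[18..19]='2' size=0x2=2, data at stream[21..23]='gv' -> body[8..10], body so far='b0kuiz2ggv'
Chunk 4: stream[25..26]='7' size=0x7=7, data at stream[28..35]='8b7az8p' -> body[10..17], body so far='b0kuiz2ggv8b7az8p'
Chunk 5: stream[37..38]='6' size=0x6=6, data at stream[40..46]='r9rn1g' -> body[17..23], body so far='b0kuiz2ggv8b7az8pr9rn1g'
Chunk 6: stream[48..49]='0' size=0 (terminator). Final body='b0kuiz2ggv8b7az8pr9rn1g' (23 bytes)

Answer: 7 1 2 7 6 0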